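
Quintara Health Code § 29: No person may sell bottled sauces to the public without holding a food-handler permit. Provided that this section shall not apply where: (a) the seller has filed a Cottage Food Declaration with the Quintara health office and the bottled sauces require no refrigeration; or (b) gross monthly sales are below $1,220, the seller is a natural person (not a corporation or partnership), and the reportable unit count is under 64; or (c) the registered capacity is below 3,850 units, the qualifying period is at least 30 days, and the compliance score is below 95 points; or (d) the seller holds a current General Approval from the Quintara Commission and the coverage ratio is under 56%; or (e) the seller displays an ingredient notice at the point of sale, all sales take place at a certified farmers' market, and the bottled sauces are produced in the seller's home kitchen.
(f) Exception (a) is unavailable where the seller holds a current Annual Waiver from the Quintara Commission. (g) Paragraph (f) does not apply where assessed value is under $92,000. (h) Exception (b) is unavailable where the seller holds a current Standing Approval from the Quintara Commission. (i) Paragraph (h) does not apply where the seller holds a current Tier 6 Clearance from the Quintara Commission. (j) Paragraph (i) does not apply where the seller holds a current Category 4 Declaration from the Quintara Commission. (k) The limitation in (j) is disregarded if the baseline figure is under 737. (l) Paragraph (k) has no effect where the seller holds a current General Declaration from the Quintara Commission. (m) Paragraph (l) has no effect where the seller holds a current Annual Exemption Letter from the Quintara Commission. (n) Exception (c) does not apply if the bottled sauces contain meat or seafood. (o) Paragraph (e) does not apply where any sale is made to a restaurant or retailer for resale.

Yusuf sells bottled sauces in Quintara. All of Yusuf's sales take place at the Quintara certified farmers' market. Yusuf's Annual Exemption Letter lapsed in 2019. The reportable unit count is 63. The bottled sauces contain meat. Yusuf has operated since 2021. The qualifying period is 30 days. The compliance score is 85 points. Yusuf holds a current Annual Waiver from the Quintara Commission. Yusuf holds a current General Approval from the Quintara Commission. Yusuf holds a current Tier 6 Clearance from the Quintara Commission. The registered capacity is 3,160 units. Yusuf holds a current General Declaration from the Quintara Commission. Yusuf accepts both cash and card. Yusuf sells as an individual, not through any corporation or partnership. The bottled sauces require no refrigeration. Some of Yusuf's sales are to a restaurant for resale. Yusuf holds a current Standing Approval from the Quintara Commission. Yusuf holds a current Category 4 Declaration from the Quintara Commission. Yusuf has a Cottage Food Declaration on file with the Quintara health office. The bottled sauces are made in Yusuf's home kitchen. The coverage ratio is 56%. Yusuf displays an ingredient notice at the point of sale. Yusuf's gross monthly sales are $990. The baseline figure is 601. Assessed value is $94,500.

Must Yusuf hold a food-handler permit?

Exception (a) is satisfied on its face — a Cottage Food Declaration is on file; the bottled sauces are shelf-stable. But: (f) operates against (a): a current Annual Waiver is held. (g), which would lift (f), is not triggered — assessed value is $94,500, not under $92,000. (a) is therefore removed.
Exception (b)'s conditions are all satisfied: gross monthly sales are $990, below the $1,220 limit; the seller is a natural person; the reportable unit count is 63, under the 64 limit. But: (h) is engaged — a current Standing Approval is held. (i) is engaged (a current Tier 6 Clearance is held), but is itself disapplied by (j): (j) operates against (i): a current Category 4 Declaration is held. (k) would limit (j) — the baseline figure is 601, under the 737 limit — but (l) sets (k) aside: (l) applies — a current General Declaration is held. (m), which would lift (l), is inapplicable — there is no Annual Exemption Letter in force. Exception (b) does not apply.
Exception (c) is satisfied on its face — the registered capacity is 3,160 units, below the 3,850 units limit; the qualifying period is 30 days, meeting the 30 days threshold; the compliance score is 85 points, below the 95 points limit. Turning to paragraph (n): (n) is engaged — the bottled sauces contain meat. Exception (c) does not apply.
Exception (d) requires that the coverage ratio is under 56%; but the coverage ratio is 56%, not under 56%, so (d) is unavailable.
All of (e)'s requirements are met (an ingredient notice is displayed; all sales are at a certified farmers' market; the bottled sauces are home-kitchen produced). However, paragraph (o) must be considered: (o) applies — some sales are to a restaurant for resale. Exception (e) does not apply.
No exception is made out. Yusuf falls within the general rule.

Yes — Yusuf must hold a food-handler permit.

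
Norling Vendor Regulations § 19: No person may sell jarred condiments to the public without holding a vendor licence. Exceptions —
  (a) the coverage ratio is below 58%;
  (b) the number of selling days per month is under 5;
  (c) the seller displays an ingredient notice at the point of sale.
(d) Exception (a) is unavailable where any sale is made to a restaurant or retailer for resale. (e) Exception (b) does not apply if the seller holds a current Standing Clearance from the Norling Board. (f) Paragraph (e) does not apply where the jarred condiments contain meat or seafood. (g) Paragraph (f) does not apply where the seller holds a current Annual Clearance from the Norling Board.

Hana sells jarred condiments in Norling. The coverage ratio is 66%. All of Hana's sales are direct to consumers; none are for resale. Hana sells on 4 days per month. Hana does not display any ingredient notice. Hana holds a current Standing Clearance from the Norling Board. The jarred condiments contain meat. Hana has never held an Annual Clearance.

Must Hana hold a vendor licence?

Exception (a) fails — the coverage ratio is 66%, not below 58%.
All of (b)'s requirements are met (the number of selling days per month is 4, under the 5 limit). Applying paragraphs (e)–(g): (e) would limit (b) — a current Standing Clearance is held — but (f) sets (e) aside: (f) is triggered — the jarred condiments contain meat. (g), which would lift (f), is not triggered — no current Annual Clearance is held. Exception (b) stands.
Exception (c) fails — no ingredient notice is displayed.

No — exception (b) applies; Hana is not required to hold a vendor licence.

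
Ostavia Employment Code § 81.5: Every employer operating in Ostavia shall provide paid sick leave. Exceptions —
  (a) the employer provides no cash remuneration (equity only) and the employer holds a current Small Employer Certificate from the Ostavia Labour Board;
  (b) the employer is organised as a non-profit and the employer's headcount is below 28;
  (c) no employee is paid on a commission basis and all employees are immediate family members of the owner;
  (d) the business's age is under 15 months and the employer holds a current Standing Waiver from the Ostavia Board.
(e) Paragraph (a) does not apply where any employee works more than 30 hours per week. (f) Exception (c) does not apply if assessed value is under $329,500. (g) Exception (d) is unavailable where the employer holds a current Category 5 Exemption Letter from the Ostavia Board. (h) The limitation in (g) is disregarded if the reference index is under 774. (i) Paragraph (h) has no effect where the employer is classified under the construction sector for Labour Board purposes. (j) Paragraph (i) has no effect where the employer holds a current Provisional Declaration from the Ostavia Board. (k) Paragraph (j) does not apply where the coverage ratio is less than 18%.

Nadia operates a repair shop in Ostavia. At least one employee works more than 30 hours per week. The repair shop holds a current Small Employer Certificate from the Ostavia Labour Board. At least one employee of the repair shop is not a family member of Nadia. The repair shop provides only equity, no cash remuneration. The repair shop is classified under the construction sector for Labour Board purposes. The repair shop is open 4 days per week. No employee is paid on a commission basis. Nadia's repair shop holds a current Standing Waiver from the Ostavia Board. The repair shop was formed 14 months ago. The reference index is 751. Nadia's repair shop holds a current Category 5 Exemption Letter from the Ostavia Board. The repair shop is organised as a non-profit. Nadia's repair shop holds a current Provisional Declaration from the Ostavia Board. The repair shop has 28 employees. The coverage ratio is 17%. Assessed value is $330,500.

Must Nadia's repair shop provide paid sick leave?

Exception (a): remuneration is equity-only; a current Small Employer Certificate is held — every condition holds. But: (e) is triggered — at least one employee exceeds 30 hours/week. (a) is therefore removed.
Exception (b) fails — the employer's headcount is 28, not below 28.
Exception (c) fails — at least one employee is not a family member.
Exception (d) is satisfied on its face — the business's age is 14 months, under the 15 months limit; a current Standing Waiver is held. But applying paragraphs (g)–(k): (g) operates against (d): a current Category 5 Exemption Letter is held. (h) applies (the reference index is 751, under the 774 limit), but is itself disapplied by (i): (i) operates — the repair shop is classified under the construction sector. (j) would limit (i) — a current Provisional Declaration is held — but (k) sets (j) aside: (k) operates — the coverage ratio is 17%, less than the 18% limit. Exception (d) does not apply.
No exception is made out. Nadia's repair shop falls within the general rule.

Yes — Nadia's repair shop must provide paid sick leave.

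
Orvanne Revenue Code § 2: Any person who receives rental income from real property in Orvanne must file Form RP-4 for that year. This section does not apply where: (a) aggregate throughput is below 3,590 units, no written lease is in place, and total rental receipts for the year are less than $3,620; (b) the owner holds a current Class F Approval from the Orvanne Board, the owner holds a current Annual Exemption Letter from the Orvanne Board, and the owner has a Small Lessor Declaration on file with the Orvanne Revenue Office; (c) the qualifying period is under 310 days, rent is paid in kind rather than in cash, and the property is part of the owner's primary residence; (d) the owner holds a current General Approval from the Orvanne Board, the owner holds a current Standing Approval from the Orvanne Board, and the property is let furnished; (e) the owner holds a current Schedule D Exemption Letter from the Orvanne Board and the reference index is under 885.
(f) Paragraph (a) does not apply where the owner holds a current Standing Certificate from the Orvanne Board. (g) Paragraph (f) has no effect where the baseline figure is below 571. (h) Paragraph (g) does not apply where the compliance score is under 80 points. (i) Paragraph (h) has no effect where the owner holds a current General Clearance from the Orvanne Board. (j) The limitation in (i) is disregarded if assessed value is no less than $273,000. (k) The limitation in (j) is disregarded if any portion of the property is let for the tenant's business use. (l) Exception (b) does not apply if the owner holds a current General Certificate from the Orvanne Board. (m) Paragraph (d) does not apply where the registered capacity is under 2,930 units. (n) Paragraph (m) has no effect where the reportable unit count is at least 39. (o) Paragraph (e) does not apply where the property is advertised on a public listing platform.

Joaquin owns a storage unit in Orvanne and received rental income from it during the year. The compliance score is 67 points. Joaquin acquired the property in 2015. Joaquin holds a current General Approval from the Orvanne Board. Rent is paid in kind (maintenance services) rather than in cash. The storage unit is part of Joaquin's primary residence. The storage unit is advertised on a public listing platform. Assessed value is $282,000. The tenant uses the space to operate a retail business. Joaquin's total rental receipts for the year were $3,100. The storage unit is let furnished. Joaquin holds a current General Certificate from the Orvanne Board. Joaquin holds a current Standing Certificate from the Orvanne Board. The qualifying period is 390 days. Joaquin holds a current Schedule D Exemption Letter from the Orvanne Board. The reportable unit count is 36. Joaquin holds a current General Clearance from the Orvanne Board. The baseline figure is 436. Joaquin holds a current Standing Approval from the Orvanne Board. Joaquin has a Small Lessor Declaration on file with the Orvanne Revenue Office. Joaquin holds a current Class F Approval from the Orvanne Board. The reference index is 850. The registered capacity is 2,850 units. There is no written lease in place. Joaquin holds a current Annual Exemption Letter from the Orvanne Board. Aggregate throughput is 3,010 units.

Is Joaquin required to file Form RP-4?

Exception (a)'s conditions are all satisfied: aggregate throughput is 3,010 units, below the 3,590 units limit; there is no written lease; total rental receipts for the year are $3,100, less than the $3,620 limit. Considering the limiting provisions: (f) would limit (a) — a current Standing Certificate is held — but (g) sets (f) aside: (g) is triggered — the baseline figure is 436, below the 571 limit. (h) operates (the compliance score is 67 points, under the 80 points limit), but is displaced by (i): (i) operates against (h): a current General Clearance is held. (j) is triggered (assessed value is $282,000, meeting the $273,000 threshold), but is displaced by (k): (k) is engaged — the space is let for business use. (a) remains available.
Exception (b): a current Class F Approval is held; a current Annual Exemption Letter is held; a Small Lessor Declaration is on file — every condition holds. Turning to paragraph (l): (l) operates against (b): a current General Certificate is held. (b) is therefore removed.
Exception (c) does not apply: the qualifying period is 390 days, not under 310 days.
Exception (d) is satisfied on its face — a current General Approval is held; a current Standing Approval is held; the property is let furnished. But: (m) is engaged — the registered capacity is 2,850 units, under the 2,930 units limit. (n), which would lift (m), is not triggered — the reportable unit count is 36, short of 39. Exception (d) does not apply.
All of (e)'s requirements are met (a current Schedule D Exemption Letter is held; the reference index is 850, under the 885 limit). However, paragraph (o) must be considered: (o) operates against (e): the property is publicly advertised. So (e) is unavailable.

No — exception (a) applies; Joaquin is not required to file Form RP-4.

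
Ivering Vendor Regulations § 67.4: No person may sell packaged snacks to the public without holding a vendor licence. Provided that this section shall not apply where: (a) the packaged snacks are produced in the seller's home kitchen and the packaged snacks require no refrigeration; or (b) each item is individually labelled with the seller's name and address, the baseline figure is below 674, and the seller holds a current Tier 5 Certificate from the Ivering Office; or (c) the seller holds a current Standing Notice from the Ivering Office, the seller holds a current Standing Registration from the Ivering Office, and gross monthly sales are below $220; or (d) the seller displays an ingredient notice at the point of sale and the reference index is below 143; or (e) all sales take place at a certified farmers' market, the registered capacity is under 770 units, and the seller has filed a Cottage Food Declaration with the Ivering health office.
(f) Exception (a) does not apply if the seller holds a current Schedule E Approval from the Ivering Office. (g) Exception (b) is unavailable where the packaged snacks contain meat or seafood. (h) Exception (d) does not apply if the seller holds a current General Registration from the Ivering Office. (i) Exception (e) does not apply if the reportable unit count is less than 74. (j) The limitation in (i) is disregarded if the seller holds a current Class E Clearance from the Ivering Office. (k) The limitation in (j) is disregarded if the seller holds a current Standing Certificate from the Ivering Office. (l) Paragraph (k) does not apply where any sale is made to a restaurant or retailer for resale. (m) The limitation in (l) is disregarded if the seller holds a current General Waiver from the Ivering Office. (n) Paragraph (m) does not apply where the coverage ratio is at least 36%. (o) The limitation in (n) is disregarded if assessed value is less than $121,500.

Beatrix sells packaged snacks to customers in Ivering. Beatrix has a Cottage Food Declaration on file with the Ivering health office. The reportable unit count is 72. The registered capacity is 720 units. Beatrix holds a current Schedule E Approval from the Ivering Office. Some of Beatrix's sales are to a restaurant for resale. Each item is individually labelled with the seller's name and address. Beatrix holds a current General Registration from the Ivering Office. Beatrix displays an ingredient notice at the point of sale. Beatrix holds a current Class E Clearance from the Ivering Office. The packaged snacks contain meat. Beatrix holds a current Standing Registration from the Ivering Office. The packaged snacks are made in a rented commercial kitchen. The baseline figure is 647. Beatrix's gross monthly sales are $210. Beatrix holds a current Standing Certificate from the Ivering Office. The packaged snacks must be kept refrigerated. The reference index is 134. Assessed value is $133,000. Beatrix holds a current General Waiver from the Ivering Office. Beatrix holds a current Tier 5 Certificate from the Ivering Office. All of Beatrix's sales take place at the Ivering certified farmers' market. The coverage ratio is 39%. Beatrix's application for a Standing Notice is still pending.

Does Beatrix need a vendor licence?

No — exception (e) applies; Beatrix is not required to hold a vendor licence.

Exception (a) requires that the packaged snacks are produced in the seller's home kitchen; but the packaged snacks are made in a commercial kitchen, not a home kitchen, so (a) is unavailable.
Exception (b): items are individually labelled; the baseline figure is 647, below the 674 limit; a current Tier 5 Certificate is held — every condition holds. Turning to paragraph (g): (g) operates against (b): the packaged snacks contain meat. Exception (b) does not apply.
Exception (c) does not apply: the Standing Notice is not current.
Exception (d)'s conditions are all satisfied: an ingredient notice is displayed; the reference index is 134, below the 143 limit. But applying paragraph (h): (h) operates against (d): a current General Registration is held. (d) is therefore removed.
Exception (e)'s conditions are all satisfied: all sales are at a certified farmers' market; the registered capacity is 720 units, under the 770 units limit; a Cottage Food Declaration is on file. Considering the limiting provisions: (i) applies (the reportable unit count is 72, less than the 74 limit), but is set aside by (j): (j) operates against (i): a current Class E Clearance is held. (k) is triggered (a current Standing Certificate is held), but yields to (l): (l) is triggered — some sales are to a restaurant for resale. (m) is triggered (a current General Waiver is held), but yields to (n): (n) operates against (m): the coverage ratio is 39%, meeting the 36% threshold. (o), which would lift (n), does not operate here — assessed value is $133,000, not less than $121,500. So (e) applies.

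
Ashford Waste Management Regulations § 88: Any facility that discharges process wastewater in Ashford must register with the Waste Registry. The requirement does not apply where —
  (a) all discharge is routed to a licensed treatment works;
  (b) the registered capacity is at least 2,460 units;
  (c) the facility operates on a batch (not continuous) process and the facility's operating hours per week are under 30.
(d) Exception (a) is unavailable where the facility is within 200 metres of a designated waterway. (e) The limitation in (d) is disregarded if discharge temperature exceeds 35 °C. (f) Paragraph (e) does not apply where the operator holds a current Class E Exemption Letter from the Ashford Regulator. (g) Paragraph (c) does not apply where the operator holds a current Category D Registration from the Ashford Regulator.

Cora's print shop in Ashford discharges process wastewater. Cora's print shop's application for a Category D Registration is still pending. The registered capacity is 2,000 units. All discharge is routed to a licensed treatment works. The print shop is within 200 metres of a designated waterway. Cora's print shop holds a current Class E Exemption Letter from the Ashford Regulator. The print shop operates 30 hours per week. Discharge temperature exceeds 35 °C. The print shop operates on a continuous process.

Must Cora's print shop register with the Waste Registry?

Exception (a): discharge is routed to a licensed treatment works — every condition holds. But: (d) operates against (a): the print shop is within 200 m of a designated waterway. (e) would limit (d) — discharge temperature exceeds 35 °C — but (f) sets (e) aside: (f) is triggered — a current Class E Exemption Letter is held. (a) is therefore removed.
Exception (b) does not apply: the registered capacity is 2,000 units, short of 2,460 units.
Exception (c) does not apply: the facility operates on a continuous process.
No exception is made out. Cora's print shop falls within the general rule.

Yes — Cora's print shop must register with the Waste Registry.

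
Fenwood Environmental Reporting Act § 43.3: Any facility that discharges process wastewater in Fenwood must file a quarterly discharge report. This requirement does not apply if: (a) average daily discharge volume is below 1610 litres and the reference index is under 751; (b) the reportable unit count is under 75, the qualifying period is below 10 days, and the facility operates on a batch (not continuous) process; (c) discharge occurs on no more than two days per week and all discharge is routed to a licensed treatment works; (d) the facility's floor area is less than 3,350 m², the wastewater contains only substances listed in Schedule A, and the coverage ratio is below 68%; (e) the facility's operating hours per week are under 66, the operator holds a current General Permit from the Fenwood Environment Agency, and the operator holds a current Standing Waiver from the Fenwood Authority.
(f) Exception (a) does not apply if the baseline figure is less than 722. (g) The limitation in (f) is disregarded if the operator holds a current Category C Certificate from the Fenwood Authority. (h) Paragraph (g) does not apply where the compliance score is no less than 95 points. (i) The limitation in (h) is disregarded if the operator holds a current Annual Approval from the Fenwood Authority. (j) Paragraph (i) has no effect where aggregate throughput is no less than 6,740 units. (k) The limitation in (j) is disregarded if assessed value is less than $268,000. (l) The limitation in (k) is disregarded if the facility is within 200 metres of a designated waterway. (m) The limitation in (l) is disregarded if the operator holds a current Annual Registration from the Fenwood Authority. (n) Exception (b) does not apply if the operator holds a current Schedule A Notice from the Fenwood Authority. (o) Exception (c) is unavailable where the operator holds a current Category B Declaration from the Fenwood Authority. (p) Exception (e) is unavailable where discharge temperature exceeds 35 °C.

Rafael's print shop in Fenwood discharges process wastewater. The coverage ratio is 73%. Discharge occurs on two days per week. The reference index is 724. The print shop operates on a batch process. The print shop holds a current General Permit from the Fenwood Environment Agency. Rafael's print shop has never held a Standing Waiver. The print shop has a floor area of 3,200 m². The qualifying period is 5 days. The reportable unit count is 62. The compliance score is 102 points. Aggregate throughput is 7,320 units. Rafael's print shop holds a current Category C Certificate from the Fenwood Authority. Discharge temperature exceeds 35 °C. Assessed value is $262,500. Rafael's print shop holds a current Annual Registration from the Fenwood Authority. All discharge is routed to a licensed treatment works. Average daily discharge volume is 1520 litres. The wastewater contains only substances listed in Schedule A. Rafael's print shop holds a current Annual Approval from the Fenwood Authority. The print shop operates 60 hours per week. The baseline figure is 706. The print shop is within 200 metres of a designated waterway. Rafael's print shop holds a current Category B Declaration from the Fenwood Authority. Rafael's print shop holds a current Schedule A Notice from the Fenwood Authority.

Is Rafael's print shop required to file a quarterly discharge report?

No — exception (a) applies; Rafael's print shop is not required to file a quarterly discharge report.

All of (a)'s requirements are met (average daily discharge volume is 1520 litres, below the 1610 litres limit; the reference index is 724, under the 751 limit). Applying paragraphs (f)–(m): (f) would limit (a) — the baseline figure is 706, less than the 722 limit — but (g) sets (f) aside: (g) applies — a current Category C Certificate is held. (h) would limit (g) — the compliance score is 102 points, meeting the 95 points threshold — but (i) sets (h) aside: (i) operates against (h): a current Annual Approval is held. (j) would limit (i) — aggregate throughput is 7,320 units, meeting the 6,740 units threshold — but (k) sets (j) aside: (k) operates — assessed value is $262,500, less than the $268,000 limit. (l) is engaged (the print shop is within 200 m of a designated waterway), but is itself disapplied by (m): (m) is triggered — a current Annual Registration is held. So (a) applies.
Exception (b) is satisfied on its face — the reportable unit count is 62, under the 75 limit; the qualifying period is 5 days, below the 10 days limit; the facility operates on a batch process. However, paragraph (n) must be considered: (n) operates against (b): a current Schedule A Notice is held. Exception (b) does not apply.
Exception (c)'s conditions are all satisfied: discharge occurs on no more than two days per week; discharge is routed to a licensed treatment works. However, paragraph (o) must be considered: (o) operates — a current Category B Declaration is held. (c) is therefore removed.
Exception (d) requires that the coverage ratio is below 68%; but the coverage ratio is 73%, not below 68%, so (d) is unavailable.
Exception (e) requires that the operator holds a current Standing Waiver from the Fenwood Authority; but no current Standing Waiver is held, so (e) is unavailable.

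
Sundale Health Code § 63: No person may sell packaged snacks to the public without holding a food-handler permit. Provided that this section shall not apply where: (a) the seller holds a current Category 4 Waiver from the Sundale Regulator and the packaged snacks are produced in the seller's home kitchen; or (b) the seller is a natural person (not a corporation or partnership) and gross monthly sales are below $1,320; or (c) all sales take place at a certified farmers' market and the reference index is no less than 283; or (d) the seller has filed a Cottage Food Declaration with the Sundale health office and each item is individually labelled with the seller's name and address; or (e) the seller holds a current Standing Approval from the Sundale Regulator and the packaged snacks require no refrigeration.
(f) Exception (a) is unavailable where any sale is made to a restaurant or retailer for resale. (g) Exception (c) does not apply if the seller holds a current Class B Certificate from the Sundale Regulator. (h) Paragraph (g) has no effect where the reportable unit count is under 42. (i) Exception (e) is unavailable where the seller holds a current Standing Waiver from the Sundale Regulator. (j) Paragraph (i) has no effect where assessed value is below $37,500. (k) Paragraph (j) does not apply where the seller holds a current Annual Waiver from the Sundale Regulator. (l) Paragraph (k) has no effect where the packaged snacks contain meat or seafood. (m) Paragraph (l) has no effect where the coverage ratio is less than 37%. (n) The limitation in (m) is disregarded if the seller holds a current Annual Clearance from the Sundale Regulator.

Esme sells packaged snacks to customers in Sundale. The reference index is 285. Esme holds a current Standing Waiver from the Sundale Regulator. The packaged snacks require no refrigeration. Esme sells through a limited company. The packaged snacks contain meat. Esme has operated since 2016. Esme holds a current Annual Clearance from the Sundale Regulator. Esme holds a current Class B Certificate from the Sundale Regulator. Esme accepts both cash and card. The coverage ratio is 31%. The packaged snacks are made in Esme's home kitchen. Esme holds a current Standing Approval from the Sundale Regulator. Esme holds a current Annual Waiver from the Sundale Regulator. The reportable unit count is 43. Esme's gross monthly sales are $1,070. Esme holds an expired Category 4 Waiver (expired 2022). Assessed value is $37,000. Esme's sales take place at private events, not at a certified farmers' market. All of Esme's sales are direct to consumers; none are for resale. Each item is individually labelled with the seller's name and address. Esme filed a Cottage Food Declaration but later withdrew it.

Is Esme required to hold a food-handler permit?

No — exception (e) applies; Esme is not required to hold a food-handler permit.

Exception (a) fails — the Category 4 Waiver is not current.
Exception (b) fails — the seller operates through a limited company.
Exception (c) fails — sales are at private events, not a certified farmers' market.
Exception (d) fails — the Cottage Food Declaration was withdrawn.
Exception (e) is satisfied on its face — a current Standing Approval is held; the packaged snacks are shelf-stable. Applying paragraphs (i)–(n): (i) is engaged (a current Standing Waiver is held), but is set aside by (j): (j) is triggered — assessed value is $37,000, below the $37,500 limit. (k) applies (a current Annual Waiver is held), but is displaced by (l): (l) applies — the packaged snacks contain meat. (m) applies (the coverage ratio is 31%, less than the 37% limit), but is itself disapplied by (n): (n) operates against (m): a current Annual Clearance is held. (e) remains available.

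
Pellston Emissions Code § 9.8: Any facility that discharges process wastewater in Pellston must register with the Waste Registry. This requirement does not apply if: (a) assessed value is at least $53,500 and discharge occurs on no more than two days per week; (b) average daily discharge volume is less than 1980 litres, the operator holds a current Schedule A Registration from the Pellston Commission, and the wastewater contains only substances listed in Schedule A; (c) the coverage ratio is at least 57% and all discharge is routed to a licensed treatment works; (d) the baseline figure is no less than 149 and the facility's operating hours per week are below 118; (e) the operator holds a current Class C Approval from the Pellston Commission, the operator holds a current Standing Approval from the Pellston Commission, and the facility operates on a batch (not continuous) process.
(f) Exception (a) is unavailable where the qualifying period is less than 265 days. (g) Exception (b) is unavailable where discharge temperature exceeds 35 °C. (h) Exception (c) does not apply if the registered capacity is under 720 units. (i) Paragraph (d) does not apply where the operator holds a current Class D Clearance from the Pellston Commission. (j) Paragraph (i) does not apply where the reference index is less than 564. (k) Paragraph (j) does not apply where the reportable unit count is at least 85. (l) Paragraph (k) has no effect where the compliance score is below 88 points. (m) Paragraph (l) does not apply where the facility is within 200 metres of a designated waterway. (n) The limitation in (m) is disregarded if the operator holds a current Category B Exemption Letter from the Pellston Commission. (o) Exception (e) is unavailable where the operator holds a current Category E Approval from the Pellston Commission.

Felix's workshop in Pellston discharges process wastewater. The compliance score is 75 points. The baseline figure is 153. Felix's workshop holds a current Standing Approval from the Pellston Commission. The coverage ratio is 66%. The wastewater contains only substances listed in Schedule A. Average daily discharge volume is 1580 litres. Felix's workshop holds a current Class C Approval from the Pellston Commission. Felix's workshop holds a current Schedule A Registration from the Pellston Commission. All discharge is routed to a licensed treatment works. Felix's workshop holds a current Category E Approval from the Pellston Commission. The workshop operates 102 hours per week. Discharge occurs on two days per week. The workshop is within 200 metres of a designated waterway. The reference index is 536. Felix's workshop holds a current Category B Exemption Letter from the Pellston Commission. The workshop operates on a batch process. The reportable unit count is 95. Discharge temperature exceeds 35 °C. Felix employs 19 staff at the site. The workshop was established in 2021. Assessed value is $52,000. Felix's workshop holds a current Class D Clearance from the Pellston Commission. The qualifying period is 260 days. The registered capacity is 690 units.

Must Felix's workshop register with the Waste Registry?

No — exception (d) applies; Felix's workshop is not required to register with the Waste Registry.

Exception (a) does not apply: assessed value is $52,000, short of $53,500.
All of (b)'s requirements are met (average daily discharge volume is 1580 litres, less than the 1980 litres limit; a current Schedule A Registration is held; the wastewater is Schedule-A-only). However, paragraph (g) must be considered: (g) operates — discharge temperature exceeds 35 °C. So (b) is unavailable.
Exception (c): the coverage ratio is 66%, meeting the 57% threshold; discharge is routed to a licensed treatment works — every condition holds. But: (h) is engaged — the registered capacity is 690 units, under the 720 units limit. Exception (c) does not apply.
Exception (d): the baseline figure is 153, meeting the 149 threshold; the facility's operating hours per week are 102, below the 118 limit — every condition holds. Under paragraphs (i)–(n): (i) would limit (d) — a current Class D Clearance is held — but (j) sets (i) aside: (j) operates against (i): the reference index is 536, less than the 564 limit. (k) operates (the reportable unit count is 95, meeting the 85 threshold), but is set aside by (l): (l) operates — the compliance score is 75 points, below the 88 points limit. (m) operates (the workshop is within 200 m of a designated waterway), but is itself disapplied by (n): (n) operates against (m): a current Category B Exemption Letter is held. So (d) applies.
Exception (e) is satisfied on its face — a current Class C Approval is held; a current Standing Approval is held; the facility operates on a batch process. Turning to paragraph (o): (o) operates against (e): a current Category E Approval is held. So (e) is unavailable.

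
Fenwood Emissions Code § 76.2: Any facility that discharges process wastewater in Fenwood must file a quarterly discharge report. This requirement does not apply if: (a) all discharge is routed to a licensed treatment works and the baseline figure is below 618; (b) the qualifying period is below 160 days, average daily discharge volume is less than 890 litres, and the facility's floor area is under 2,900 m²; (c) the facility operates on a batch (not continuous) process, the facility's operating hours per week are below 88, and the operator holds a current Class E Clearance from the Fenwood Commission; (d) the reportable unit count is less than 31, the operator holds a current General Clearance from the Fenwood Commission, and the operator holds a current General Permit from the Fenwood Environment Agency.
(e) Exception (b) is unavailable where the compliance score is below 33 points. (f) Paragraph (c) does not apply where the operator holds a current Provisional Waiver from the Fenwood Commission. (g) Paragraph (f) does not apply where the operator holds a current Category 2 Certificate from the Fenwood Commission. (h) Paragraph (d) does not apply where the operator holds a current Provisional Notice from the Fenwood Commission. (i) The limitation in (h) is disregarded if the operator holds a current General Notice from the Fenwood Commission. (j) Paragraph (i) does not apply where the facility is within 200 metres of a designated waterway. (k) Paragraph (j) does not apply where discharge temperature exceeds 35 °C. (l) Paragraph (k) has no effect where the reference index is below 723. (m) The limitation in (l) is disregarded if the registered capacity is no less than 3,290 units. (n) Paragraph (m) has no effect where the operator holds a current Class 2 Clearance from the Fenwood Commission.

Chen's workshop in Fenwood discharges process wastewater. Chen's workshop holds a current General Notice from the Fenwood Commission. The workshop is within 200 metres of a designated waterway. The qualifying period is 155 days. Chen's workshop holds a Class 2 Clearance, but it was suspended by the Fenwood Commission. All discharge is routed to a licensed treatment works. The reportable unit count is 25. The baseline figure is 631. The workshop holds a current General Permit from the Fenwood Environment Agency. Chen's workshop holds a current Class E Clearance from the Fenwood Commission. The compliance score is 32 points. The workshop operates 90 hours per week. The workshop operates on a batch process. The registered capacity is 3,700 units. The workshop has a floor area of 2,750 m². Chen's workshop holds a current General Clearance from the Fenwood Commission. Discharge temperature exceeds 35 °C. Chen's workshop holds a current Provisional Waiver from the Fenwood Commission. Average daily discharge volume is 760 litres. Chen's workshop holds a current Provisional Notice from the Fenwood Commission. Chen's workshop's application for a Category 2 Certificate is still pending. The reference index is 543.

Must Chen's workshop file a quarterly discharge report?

Exception (a) does not apply: the baseline figure is 631, not below 618.
All of (b)'s requirements are met (the qualifying period is 155 days, below the 160 days limit; average daily discharge volume is 760 litres, less than the 890 litres limit; the facility's floor area is 2,750 m², under the 2,900 m² limit). Turning to paragraph (e): (e) operates — the compliance score is 32 points, below the 33 points limit. (b) is therefore removed.
Exception (c) does not apply: the facility's operating hours per week are 90, not below 88.
Exception (d)'s conditions are all satisfied: the reportable unit count is 25, less than the 31 limit; a current General Clearance is held; a current General Permit is held. As to paragraphs (h)–(n): (h) would limit (d) — a current Provisional Notice is held — but (i) sets (h) aside: (i) operates against (h): a current General Notice is held. (j) would limit (i) — the workshop is within 200 m of a designated waterway — but (k) sets (j) aside: (k) is engaged — discharge temperature exceeds 35 °C. (l) would limit (k) — the reference index is 543, below the 723 limit — but (m) sets (l) aside: (m) applies — the registered capacity is 3,700 units, meeting the 3,290 units threshold. (n), which would lift (m), is not engaged — no current Class 2 Clearance is held. (d) remains available.

No — exception (d) applies; Chen's workshop is not required to file a quarterly discharge report.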